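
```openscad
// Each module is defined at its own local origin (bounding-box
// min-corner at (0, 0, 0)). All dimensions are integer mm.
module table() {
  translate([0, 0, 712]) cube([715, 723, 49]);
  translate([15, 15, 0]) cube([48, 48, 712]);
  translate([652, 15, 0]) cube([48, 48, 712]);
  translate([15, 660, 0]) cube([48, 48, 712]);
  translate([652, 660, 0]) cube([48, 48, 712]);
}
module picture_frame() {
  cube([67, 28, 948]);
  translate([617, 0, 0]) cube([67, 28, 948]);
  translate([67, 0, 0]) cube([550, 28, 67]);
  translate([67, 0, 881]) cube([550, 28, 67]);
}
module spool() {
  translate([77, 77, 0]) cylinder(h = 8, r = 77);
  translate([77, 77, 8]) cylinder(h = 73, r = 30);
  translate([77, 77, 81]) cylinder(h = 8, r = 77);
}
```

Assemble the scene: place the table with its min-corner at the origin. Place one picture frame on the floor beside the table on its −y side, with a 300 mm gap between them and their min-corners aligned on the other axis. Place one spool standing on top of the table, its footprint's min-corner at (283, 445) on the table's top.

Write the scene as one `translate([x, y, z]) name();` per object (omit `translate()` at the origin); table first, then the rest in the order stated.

table();
translate([0, -328, 0]) picture_frame();
translate([283, 445, 761]) spool();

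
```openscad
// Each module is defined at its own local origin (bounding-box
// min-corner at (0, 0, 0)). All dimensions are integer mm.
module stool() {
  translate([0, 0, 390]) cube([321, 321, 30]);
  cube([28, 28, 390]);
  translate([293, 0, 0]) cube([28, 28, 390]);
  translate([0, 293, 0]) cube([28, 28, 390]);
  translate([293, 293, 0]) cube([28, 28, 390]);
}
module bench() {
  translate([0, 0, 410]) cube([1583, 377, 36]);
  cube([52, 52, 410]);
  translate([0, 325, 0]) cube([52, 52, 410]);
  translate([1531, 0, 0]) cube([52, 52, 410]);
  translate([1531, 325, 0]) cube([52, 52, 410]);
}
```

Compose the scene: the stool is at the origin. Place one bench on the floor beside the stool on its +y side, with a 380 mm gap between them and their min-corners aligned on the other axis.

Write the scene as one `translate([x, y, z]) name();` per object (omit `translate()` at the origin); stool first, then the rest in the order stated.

stool();
translate([0, 701, 0]) bench();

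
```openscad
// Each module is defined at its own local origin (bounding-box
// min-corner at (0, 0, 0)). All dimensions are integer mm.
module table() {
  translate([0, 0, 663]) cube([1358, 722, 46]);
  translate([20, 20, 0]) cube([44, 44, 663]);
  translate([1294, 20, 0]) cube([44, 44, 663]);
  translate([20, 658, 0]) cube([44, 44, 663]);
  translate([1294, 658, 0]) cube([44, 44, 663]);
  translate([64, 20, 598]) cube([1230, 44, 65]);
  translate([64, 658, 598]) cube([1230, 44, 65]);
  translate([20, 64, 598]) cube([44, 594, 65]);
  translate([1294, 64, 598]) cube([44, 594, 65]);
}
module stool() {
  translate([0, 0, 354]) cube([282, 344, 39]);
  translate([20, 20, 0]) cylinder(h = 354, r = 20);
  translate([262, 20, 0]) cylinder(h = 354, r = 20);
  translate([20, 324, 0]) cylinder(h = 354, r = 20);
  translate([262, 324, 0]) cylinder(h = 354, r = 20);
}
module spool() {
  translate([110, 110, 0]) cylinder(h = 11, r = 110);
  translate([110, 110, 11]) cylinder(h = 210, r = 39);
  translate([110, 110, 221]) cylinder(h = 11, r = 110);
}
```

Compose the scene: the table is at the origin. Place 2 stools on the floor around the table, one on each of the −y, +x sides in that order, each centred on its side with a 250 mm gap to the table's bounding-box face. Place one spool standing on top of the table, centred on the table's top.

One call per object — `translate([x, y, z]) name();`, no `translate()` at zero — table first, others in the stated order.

table();
translate([538, -594, 0]) stool();
translate([1608, 189, 0]) stool();
translate([569, 251, 709]) spool();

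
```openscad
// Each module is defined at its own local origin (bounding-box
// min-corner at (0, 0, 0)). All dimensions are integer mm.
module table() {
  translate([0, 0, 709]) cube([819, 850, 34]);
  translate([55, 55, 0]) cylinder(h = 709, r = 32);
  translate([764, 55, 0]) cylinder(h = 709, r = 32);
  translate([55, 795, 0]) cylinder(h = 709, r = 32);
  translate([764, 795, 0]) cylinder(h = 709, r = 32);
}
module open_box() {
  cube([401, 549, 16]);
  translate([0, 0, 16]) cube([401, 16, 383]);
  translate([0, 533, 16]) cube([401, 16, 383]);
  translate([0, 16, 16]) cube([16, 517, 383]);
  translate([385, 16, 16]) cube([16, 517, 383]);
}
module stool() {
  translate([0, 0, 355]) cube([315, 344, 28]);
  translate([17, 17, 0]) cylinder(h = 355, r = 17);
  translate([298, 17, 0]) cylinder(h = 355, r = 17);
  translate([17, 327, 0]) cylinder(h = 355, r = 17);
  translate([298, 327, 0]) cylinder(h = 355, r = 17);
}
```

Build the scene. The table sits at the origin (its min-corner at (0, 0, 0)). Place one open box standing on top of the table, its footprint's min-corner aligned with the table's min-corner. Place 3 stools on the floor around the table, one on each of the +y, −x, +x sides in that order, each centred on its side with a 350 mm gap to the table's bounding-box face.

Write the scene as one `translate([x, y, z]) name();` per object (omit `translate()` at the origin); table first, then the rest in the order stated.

table();
translate([0, 0, 743]) open_box();
translate([252, 1200, 0]) stool();
translate([-665, 253, 0]) stool();
translate([1169, 253, 0]) stool();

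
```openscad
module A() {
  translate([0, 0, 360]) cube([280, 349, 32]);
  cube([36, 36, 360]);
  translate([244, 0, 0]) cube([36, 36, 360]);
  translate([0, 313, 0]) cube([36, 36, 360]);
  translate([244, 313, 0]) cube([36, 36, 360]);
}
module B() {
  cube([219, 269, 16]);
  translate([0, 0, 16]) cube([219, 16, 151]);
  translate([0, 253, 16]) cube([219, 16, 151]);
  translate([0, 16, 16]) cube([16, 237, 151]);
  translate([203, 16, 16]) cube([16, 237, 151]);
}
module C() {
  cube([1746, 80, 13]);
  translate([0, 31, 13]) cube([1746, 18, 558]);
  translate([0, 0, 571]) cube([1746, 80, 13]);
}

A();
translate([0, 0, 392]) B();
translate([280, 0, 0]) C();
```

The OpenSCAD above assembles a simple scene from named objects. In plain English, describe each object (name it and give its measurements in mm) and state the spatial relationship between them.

A is a four-legged stool. The seat is a 280×349×32 mm slab whose top surface is at z = 392 mm; four square legs, each 36×36 mm in cross-section, run from the floor (z = 0) to the underside of the seat, each flush with a corner of the seat.

B is an open storage box with external size 219×269×167 mm and wall thickness 16 mm (the base is also 16 mm thick). The base covers the whole footprint; the four walls stand on the base, with the y-facing walls full-width and the x-facing walls fitting between their inner faces.

C is an I-beam lying along x, 1746 mm long. Overall section height 584 mm. Two flanges 80 mm wide (y) and 13 mm thick, one on the floor and one at the top; a web 18 mm thick runs between them, centred on the flange width.

The open box is on top of the stool. The I-beam is against the stool's +x side, with their −y faces flush.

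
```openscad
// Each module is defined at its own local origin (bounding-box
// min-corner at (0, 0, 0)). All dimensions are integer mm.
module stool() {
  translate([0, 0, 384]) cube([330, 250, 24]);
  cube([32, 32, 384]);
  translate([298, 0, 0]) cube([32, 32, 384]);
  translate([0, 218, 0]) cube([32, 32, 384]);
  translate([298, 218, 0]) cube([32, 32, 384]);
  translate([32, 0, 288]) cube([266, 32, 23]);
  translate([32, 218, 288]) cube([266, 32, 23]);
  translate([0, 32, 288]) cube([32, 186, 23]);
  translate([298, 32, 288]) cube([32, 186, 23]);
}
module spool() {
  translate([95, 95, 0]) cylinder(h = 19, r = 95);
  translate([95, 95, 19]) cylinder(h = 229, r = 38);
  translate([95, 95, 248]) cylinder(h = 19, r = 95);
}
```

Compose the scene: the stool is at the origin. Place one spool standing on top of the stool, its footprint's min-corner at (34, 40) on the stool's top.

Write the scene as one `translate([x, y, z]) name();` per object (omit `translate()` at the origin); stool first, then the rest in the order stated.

stool();
translate([34, 40, 408]) spool();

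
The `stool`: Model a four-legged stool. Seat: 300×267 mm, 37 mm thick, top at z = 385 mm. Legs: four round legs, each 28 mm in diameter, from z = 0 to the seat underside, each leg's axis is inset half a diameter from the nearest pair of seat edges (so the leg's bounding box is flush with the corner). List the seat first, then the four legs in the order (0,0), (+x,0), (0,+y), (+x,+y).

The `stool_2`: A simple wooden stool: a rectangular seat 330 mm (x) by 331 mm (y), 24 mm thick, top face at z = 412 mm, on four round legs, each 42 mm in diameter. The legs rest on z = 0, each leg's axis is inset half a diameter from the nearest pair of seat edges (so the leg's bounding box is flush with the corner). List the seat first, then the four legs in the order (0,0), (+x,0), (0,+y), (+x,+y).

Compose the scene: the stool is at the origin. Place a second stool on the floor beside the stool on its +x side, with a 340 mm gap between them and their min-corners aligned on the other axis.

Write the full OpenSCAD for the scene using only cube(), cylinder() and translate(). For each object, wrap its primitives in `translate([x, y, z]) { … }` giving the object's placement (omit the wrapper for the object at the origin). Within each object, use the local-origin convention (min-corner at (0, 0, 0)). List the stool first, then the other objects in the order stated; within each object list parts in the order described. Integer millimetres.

translate([0, 0, 348]) cube([300, 267, 37]);
translate([14, 14, 0]) cylinder(h = 348, r = 14);
translate([286, 14, 0]) cylinder(h = 348, r = 14);
translate([14, 253, 0]) cylinder(h = 348, r = 14);
translate([286, 253, 0]) cylinder(h = 348, r = 14);
translate([640, 0, 0]) {
  translate([0, 0, 388]) cube([330, 331, 24]);
  translate([21, 21, 0]) cylinder(h = 388, r = 21);
  translate([309, 21, 0]) cylinder(h = 388, r = 21);
  translate([21, 310, 0]) cylinder(h = 388, r = 21);
  translate([309, 310, 0]) cylinder(h = 388, r = 21);
}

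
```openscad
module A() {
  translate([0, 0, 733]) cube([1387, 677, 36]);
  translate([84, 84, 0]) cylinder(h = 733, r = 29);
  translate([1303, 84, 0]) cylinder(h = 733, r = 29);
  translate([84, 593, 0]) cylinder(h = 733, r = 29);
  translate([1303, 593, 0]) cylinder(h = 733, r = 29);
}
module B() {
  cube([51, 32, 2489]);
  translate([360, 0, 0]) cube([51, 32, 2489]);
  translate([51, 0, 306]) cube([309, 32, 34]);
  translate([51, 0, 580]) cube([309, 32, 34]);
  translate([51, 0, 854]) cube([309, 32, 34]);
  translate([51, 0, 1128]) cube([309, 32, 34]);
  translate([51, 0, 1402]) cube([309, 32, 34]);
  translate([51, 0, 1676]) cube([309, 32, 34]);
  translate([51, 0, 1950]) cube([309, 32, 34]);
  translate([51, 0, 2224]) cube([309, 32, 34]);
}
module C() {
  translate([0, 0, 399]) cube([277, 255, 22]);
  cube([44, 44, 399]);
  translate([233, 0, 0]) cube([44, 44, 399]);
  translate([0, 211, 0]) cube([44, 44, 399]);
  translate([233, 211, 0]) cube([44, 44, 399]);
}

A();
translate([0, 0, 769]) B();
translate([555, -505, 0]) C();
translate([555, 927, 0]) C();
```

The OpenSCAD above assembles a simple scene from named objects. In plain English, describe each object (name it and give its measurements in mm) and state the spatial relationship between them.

A is a table: top 1387 mm (x) × 677 mm (y), 36 mm thick, upper face at z = 769 mm, on four round legs of 58 mm diameter, each leg's bounding box inset 55 mm from the nearest pair of top edges, running from z = 0 to the bottom of the top.

B is a wooden ladder with two side rails of 51×32 mm section and 2489 mm height, set 411 mm apart overall. Between them run 8 rectangular rungs (32 mm deep, 34 mm thick), front faces flush with the rails' −y face. The bottom of the first rung is 306 mm above the floor and each subsequent rung is 274 mm higher than the one below.

C is a four-legged stool. The seat is a 277×255×22 mm slab whose top surface is at z = 421 mm; four square legs, each 44×44 mm in cross-section, run from the floor (z = 0) to the underside of the seat, each flush with a corner of the seat.

The ladder is on top of the table. Two stools sit around the table at the −y, +y sides.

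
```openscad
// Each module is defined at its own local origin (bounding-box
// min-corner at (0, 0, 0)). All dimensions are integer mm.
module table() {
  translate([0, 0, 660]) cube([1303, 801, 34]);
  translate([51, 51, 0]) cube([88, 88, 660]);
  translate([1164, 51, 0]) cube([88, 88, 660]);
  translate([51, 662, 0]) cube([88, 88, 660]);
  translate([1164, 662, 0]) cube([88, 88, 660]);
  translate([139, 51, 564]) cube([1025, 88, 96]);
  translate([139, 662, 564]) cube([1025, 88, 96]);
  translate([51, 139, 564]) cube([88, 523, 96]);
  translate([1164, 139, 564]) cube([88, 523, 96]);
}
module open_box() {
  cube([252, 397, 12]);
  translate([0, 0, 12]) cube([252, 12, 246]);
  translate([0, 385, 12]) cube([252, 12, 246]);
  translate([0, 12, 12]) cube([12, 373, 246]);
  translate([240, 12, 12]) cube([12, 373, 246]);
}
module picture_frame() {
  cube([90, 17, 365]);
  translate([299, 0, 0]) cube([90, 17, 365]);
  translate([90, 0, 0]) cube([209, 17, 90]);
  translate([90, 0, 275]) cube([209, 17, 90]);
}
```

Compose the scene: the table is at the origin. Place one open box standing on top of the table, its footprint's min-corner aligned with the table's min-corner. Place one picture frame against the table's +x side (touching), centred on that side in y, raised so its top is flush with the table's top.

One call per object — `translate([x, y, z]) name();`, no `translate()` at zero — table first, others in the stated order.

table();
translate([0, 0, 694]) open_box();
translate([1303, 392, 329]) picture_frame();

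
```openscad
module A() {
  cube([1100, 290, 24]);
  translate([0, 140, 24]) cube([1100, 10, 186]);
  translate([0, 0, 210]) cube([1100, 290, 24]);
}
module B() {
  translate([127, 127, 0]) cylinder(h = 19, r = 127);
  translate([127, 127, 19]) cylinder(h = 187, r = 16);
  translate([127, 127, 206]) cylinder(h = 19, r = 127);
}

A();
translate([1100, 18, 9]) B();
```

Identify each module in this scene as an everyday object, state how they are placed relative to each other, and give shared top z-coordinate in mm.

A is an I-beam. B is a spool. The spool is beside the I-beam with their tops flush at z = 234. The shared top z-coordinate is 234 mm.

Both tops at z = 234 mm.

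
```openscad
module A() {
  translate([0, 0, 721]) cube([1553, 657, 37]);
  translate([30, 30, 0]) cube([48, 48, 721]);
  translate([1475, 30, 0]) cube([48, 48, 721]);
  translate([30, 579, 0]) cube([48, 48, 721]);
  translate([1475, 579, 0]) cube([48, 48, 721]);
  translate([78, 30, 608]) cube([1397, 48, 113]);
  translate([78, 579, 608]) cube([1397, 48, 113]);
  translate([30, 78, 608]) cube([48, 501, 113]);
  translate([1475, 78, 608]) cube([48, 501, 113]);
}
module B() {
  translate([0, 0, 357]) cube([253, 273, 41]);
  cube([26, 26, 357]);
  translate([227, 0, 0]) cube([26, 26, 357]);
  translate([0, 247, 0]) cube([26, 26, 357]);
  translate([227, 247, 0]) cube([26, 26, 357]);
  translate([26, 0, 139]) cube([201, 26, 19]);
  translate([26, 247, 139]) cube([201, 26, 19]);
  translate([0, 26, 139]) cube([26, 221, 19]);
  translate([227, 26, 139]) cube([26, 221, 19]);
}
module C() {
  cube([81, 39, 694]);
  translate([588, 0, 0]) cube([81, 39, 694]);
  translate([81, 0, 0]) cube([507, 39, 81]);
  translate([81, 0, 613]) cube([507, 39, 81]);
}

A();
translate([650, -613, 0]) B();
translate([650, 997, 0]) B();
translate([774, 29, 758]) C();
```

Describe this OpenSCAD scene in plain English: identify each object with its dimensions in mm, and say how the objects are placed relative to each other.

A is a table with a 1553×657 mm rectangular top, 37 mm thick, top surface at z = 758 mm, supported by four 48×48 mm square legs, each inset 30 mm from the nearest pair of top edges, running from the floor. Four apron rails, 48 mm thick and 113 mm tall, run between adjacent legs with their top edges flush with the underside of the top and their outer faces flush with the legs' outer faces.

B is a simple wooden stool: a rectangular seat 253 mm (x) by 273 mm (y), 41 mm thick, top face at z = 398 mm, on four square legs, each 26×26 mm in cross-section. The legs rest on z = 0, each flush with a corner of the seat. Four stretchers, 26 mm wide and 19 mm tall, connect adjacent legs with their undersides at z = 139 mm, each running between the inner faces of the legs it joins and aligned with the legs' outer faces on the other axis.

C is a picture frame with a 507×532 mm rectangular opening (x by z) and a uniform 81 mm border on every side. Frame depth is 39 mm along y. It is built from two vertical stiles running the full outside height and two horizontal rails spanning the gap between the stiles.

Two stools sit around the table at the −y, +y sides. The picture frame is on top of the table.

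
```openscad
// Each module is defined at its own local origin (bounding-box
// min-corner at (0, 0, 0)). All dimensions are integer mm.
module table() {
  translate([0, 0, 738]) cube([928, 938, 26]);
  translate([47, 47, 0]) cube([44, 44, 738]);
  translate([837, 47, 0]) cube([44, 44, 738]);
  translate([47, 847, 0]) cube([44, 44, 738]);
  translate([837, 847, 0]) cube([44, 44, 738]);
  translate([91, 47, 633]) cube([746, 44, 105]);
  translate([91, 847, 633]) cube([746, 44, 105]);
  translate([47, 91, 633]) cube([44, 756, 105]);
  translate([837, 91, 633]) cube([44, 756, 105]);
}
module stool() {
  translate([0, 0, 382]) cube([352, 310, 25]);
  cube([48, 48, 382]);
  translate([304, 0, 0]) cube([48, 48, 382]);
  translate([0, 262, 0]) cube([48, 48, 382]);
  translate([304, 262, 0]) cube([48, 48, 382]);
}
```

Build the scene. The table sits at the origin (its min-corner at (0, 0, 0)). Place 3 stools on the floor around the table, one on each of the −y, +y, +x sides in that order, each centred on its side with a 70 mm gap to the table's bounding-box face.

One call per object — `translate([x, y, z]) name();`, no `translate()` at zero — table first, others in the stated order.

table();
translate([288, -380, 0]) stool();
translate([288, 1008, 0]) stool();
translate([998, 314, 0]) stool();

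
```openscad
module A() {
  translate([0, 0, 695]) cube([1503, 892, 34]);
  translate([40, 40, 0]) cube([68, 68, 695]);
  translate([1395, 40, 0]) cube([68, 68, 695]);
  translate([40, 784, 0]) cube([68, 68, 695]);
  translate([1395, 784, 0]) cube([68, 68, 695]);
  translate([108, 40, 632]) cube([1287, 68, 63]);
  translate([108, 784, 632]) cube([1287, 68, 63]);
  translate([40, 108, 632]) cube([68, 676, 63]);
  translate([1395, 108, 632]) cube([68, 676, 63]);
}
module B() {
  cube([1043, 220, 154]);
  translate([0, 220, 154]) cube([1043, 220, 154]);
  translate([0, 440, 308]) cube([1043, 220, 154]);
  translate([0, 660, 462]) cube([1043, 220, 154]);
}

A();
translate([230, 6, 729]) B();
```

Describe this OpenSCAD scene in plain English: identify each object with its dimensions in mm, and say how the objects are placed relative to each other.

A is a rectangular dining table. The top is 1503×892×34 mm with its upper surface at z = 729 mm. It stands on four 68×68 mm square legs, each inset 40 mm from the nearest pair of top edges, running from the floor to the underside of the top. Four apron rails, 68 mm thick and 63 mm tall, run between adjacent legs with their top edges flush with the underside of the top and their outer faces flush with the legs' outer faces.

B is a run of 4 identical solid stair steps. Each tread is 1043×220 mm and each step block is 154 mm high. Step 1 rests on the floor; step k is offset from step 1 by (k−1)×220 mm in y and (k−1)×154 mm in z.

The staircase is on top of the table, centred.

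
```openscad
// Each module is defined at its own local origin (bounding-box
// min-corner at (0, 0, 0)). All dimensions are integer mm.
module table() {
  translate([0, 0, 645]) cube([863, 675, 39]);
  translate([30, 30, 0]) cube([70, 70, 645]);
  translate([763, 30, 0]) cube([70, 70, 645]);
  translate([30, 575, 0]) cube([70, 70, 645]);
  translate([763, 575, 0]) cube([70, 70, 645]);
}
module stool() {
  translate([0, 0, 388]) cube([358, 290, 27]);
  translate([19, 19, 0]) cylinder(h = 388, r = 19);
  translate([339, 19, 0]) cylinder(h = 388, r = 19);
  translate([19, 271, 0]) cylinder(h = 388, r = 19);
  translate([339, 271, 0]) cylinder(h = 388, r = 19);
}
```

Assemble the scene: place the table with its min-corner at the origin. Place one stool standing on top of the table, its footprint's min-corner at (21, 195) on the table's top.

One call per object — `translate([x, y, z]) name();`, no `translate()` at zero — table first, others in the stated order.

table();
translate([21, 195, 684]) stool();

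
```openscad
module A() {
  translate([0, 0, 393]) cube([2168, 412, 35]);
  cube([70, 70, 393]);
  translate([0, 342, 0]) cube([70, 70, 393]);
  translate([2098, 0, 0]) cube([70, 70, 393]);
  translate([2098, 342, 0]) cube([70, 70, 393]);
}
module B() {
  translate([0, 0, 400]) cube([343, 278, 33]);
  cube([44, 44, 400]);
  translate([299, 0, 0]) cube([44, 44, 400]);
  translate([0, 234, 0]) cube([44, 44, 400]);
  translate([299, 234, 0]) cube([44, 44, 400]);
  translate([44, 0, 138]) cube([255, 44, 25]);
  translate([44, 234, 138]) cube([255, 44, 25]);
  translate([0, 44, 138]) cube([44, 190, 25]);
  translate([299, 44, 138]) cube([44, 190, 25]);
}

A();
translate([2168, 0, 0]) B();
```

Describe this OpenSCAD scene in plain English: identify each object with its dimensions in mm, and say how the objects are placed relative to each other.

A is a bench: a 2168×412 mm seat slab, 35 mm thick, top at z = 428 mm, on four 70×70 mm square legs flush with the seat corners and standing on z = 0.

B is a four-legged stool. The seat is 343×278 mm, 33 mm thick, top at z = 433 mm. It stands on four square legs, each 44×44 mm in cross-section, from z = 0 to the seat underside, each flush with a corner of the seat. Four stretchers, 44 mm wide and 25 mm tall, connect adjacent legs with their undersides at z = 138 mm, each running between the inner faces of the legs it joins and aligned with the legs' outer faces on the other axis.

The stool is against the bench's +x side, with their −y faces flush.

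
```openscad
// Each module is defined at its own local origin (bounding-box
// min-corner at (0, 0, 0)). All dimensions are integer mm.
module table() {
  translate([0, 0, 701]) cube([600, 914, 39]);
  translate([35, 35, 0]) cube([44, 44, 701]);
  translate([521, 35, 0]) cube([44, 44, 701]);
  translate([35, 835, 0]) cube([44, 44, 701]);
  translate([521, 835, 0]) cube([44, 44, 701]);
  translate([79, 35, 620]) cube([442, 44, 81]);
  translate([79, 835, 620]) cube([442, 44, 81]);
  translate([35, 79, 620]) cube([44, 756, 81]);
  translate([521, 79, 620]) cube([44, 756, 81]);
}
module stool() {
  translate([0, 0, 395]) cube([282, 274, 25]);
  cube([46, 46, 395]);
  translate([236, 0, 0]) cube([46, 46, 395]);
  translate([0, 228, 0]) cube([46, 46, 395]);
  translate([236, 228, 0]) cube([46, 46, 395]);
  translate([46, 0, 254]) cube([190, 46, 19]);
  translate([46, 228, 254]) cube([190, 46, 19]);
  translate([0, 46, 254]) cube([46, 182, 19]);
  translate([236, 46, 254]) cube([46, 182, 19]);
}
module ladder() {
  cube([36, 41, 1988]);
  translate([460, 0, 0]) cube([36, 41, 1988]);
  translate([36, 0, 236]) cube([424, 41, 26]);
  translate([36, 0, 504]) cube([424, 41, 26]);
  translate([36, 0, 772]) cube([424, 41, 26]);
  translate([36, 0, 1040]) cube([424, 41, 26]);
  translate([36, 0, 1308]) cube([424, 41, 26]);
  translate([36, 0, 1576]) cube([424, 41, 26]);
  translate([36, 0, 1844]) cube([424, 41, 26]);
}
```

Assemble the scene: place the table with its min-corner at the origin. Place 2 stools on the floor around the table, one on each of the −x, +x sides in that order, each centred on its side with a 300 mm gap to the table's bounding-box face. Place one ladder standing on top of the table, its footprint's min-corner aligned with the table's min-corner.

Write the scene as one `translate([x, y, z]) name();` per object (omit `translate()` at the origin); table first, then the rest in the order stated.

table();
translate([-582, 320, 0]) stool();
translate([900, 320, 0]) stool();
translate([0, 0, 740]) ladder();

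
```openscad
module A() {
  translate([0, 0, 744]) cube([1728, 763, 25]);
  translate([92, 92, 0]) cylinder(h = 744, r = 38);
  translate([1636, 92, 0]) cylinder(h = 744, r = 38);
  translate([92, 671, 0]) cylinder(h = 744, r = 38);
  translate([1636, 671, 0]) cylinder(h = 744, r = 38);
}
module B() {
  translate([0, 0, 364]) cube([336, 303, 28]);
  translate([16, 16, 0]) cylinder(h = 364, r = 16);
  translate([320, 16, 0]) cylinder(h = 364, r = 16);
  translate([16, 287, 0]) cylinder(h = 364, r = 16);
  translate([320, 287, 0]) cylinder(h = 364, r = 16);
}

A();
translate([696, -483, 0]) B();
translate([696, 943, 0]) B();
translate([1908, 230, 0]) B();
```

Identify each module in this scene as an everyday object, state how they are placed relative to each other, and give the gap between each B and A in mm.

A is a table. B is a stool. Three stools sit around the table at the −y, +y, +x sides. The gap between each stool and the table is 180 mm.

Each stool's nearest face is 180 mm from the table's bounding box.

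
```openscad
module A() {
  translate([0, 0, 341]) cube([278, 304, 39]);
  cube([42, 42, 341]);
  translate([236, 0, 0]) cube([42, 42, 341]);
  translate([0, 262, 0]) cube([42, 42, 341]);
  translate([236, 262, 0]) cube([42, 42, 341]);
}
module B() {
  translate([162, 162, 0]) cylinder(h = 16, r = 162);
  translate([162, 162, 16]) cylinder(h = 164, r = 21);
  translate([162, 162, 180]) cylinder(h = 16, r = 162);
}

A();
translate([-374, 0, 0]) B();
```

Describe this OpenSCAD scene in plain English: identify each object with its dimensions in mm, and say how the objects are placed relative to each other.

A is a simple wooden stool: a rectangular seat 278 mm (x) by 304 mm (y), 39 mm thick, top face at z = 380 mm, on four square legs, each 42×42 mm in cross-section. The legs rest on z = 0, each flush with a corner of the seat.

B is a spool: two coaxial disc flanges of radius 162 mm and thickness 16 mm, joined by a core cylinder of radius 21 mm and height 164 mm. The lower flange rests on z = 0 and the three cylinders share a vertical axis.

The spool is on the floor beside the stool on its −x side.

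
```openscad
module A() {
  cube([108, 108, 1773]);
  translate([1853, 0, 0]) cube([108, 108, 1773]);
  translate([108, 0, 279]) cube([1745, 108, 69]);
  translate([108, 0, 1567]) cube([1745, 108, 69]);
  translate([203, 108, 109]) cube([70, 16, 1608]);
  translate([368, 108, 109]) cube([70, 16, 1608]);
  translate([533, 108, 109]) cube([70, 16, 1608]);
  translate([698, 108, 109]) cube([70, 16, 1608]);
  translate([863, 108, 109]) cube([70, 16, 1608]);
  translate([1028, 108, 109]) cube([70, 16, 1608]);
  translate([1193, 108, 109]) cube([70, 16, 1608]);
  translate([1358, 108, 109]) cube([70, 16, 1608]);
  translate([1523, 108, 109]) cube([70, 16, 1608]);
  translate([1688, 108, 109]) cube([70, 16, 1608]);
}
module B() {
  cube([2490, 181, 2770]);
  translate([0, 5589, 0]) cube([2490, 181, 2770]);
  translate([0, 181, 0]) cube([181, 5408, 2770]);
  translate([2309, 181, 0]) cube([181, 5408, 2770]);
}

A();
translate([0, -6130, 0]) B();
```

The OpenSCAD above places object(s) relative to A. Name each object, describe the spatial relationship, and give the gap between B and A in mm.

The house frame's nearest face is 360 mm from the fence section's −y face.

A is a fence section. B is a house frame. The house frame is on the floor beside the fence section on its −y side. The gap between the house frame and the fence section is 360 mm.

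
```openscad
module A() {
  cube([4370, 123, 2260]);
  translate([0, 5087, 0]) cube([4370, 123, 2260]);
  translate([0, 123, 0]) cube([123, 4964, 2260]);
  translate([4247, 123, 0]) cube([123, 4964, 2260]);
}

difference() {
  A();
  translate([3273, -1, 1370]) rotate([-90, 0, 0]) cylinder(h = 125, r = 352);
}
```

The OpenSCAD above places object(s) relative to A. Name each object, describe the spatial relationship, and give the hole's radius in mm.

A is a house frame. The house frame has a circular hole through its front wall. The hole's radius is 352 mm.

The subtracted cylinder has r = 352 mm.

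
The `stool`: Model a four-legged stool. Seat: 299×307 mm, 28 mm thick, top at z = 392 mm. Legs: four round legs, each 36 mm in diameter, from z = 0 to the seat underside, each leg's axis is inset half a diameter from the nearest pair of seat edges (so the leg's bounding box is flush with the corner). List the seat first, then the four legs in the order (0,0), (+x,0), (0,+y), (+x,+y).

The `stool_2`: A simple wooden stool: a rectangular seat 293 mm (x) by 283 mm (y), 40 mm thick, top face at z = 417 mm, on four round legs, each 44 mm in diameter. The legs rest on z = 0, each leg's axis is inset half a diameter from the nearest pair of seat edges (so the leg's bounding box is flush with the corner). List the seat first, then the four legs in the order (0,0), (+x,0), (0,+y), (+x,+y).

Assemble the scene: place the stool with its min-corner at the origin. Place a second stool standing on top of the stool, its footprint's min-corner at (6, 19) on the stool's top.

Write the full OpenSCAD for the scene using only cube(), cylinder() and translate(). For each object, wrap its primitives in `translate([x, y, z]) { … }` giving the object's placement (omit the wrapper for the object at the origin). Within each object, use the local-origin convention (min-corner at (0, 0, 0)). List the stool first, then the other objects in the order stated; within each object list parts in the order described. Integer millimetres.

translate([0, 0, 364]) cube([299, 307, 28]);
translate([18, 18, 0]) cylinder(h = 364, r = 18);
translate([281, 18, 0]) cylinder(h = 364, r = 18);
translate([18, 289, 0]) cylinder(h = 364, r = 18);
translate([281, 289, 0]) cylinder(h = 364, r = 18);
translate([6, 19, 392]) {
  translate([0, 0, 377]) cube([293, 283, 40]);
  translate([22, 22, 0]) cylinder(h = 377, r = 22);
  translate([271, 22, 0]) cylinder(h = 377, r = 22);
  translate([22, 261, 0]) cylinder(h = 377, r = 22);
  translate([271, 261, 0]) cylinder(h = 377, r = 22);
}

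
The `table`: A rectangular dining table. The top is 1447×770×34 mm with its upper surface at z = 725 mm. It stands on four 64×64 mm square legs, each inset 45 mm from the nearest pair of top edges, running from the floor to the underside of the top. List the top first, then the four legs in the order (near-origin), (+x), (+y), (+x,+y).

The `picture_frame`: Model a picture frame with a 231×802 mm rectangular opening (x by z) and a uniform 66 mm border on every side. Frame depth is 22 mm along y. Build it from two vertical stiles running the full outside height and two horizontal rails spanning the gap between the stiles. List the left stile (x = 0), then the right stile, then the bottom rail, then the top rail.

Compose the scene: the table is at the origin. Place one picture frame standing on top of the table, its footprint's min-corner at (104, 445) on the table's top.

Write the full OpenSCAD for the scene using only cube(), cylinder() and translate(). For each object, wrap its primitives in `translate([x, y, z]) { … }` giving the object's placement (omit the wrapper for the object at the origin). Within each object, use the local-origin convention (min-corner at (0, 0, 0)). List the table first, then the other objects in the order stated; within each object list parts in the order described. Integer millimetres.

translate([0, 0, 691]) cube([1447, 770, 34]);
translate([45, 45, 0]) cube([64, 64, 691]);
translate([1338, 45, 0]) cube([64, 64, 691]);
translate([45, 661, 0]) cube([64, 64, 691]);
translate([1338, 661, 0]) cube([64, 64, 691]);
translate([104, 445, 725]) {
  cube([66, 22, 934]);
  translate([297, 0, 0]) cube([66, 22, 934]);
  translate([66, 0, 0]) cube([231, 22, 66]);
  translate([66, 0, 868]) cube([231, 22, 66]);
}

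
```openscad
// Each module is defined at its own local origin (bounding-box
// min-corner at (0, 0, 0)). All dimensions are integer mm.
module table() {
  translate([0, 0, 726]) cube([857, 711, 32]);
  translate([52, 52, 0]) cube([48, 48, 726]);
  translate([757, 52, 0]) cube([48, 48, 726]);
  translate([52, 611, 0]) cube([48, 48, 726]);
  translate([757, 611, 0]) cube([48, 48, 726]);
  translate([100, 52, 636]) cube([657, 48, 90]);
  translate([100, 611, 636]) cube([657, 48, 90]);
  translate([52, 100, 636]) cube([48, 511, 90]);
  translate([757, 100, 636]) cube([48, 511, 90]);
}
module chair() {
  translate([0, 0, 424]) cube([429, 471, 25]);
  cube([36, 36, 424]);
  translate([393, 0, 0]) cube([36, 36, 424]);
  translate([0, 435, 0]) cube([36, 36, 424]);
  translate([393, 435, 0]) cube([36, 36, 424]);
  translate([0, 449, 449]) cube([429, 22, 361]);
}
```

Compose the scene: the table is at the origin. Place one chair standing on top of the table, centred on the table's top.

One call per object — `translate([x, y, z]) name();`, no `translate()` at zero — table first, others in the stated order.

table();
translate([214, 120, 758]) chair();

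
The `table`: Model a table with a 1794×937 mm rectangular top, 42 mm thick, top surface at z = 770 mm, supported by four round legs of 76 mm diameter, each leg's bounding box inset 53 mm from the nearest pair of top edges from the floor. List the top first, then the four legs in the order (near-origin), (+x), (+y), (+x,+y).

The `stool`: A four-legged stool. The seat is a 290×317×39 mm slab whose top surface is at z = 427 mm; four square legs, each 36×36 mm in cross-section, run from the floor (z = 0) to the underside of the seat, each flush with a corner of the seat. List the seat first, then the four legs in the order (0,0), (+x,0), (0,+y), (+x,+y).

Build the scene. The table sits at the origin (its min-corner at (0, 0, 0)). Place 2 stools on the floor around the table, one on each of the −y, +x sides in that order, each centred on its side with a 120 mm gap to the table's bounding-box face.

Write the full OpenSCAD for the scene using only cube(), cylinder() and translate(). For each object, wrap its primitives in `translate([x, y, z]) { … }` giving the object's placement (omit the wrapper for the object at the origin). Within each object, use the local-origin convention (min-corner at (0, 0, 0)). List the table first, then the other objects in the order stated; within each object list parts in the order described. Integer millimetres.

translate([0, 0, 728]) cube([1794, 937, 42]);
translate([91, 91, 0]) cylinder(h = 728, r = 38);
translate([1703, 91, 0]) cylinder(h = 728, r = 38);
translate([91, 846, 0]) cylinder(h = 728, r = 38);
translate([1703, 846, 0]) cylinder(h = 728, r = 38);
translate([752, -437, 0]) {
  translate([0, 0, 388]) cube([290, 317, 39]);
  cube([36, 36, 388]);
  translate([254, 0, 0]) cube([36, 36, 388]);
  translate([0, 281, 0]) cube([36, 36, 388]);
  translate([254, 281, 0]) cube([36, 36, 388]);
}
translate([1914, 310, 0]) {
  translate([0, 0, 388]) cube([290, 317, 39]);
  cube([36, 36, 388]);
  translate([254, 0, 0]) cube([36, 36, 388]);
  translate([0, 281, 0]) cube([36, 36, 388]);
  translate([254, 281, 0]) cube([36, 36, 388]);
}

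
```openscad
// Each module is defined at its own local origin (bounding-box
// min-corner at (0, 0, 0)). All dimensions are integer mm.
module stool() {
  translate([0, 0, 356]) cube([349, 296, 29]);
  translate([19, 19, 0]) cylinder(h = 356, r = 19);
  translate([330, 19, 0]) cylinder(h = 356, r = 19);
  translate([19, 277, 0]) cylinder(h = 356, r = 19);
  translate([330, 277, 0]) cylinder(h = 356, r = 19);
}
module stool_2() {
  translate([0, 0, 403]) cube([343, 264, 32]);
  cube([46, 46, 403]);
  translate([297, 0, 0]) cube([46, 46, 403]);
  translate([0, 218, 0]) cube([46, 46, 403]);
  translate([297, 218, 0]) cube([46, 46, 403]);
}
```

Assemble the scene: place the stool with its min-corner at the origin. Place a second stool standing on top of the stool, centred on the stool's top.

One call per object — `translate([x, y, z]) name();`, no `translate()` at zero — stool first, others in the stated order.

stool();
translate([3, 16, 385]) stool_2();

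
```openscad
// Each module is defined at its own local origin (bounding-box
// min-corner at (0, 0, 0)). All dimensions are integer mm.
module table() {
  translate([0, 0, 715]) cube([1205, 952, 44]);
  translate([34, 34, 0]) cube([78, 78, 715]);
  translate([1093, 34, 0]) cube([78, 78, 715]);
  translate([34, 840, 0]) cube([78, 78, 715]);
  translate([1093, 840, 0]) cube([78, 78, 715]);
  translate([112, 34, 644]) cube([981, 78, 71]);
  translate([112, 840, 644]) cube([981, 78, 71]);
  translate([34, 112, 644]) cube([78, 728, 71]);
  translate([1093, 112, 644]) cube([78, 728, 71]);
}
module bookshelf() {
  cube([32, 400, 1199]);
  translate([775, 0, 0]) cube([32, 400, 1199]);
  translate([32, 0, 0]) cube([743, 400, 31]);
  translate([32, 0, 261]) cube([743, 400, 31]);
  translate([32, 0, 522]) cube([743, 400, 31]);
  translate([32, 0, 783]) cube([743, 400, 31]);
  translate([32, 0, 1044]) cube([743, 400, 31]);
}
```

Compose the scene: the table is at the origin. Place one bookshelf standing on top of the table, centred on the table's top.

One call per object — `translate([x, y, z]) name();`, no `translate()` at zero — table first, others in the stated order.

table();
translate([199, 276, 759]) bookshelf();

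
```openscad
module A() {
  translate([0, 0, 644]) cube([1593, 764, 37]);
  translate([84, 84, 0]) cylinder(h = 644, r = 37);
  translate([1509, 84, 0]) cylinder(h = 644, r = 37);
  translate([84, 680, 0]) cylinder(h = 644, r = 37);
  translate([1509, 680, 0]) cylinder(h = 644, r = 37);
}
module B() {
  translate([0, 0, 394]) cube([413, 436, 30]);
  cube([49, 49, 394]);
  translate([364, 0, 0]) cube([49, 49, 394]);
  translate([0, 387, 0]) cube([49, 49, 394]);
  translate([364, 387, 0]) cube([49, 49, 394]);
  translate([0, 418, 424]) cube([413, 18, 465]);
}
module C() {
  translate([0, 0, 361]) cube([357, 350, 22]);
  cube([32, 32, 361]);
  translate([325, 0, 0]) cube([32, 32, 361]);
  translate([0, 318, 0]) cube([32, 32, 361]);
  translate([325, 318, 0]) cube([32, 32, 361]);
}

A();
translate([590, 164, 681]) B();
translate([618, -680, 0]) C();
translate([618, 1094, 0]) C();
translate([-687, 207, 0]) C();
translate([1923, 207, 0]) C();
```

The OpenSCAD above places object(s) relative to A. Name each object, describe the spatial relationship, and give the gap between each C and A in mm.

Each stool's nearest face is 330 mm from the table's bounding box.

A is a table. B is a chair. C is a stool. The chair is on top of the table, centred. Four stools sit around the table at the −y, +y, −x, +x sides. The gap between each stool and the table is 330 mm.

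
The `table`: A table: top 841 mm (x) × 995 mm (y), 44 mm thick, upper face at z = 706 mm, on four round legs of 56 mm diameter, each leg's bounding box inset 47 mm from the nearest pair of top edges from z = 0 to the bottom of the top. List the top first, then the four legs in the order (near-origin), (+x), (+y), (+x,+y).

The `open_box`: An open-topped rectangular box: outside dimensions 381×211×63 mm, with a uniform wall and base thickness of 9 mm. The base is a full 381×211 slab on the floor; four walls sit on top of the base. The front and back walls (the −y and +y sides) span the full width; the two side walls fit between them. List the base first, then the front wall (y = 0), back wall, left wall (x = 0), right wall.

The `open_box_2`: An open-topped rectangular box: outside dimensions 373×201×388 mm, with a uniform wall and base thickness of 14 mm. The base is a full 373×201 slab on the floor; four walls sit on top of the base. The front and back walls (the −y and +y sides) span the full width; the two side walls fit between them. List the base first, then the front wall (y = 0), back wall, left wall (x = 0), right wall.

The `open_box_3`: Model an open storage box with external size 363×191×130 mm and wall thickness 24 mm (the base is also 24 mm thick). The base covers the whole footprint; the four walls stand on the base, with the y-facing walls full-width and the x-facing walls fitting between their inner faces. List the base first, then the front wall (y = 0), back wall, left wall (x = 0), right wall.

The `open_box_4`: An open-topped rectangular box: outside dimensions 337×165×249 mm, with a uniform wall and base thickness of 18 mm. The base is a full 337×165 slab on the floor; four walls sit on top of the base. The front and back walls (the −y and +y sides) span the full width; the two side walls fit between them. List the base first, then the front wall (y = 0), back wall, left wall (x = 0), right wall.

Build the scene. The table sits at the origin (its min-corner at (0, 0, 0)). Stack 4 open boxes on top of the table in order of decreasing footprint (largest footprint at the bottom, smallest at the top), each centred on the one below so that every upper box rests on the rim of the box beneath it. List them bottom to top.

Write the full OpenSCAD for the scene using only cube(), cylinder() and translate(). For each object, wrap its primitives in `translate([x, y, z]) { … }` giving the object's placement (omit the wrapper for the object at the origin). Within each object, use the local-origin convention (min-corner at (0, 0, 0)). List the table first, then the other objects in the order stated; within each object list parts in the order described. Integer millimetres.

translate([0, 0, 662]) cube([841, 995, 44]);
translate([75, 75, 0]) cylinder(h = 662, r = 28);
translate([766, 75, 0]) cylinder(h = 662, r = 28);
translate([75, 920, 0]) cylinder(h = 662, r = 28);
translate([766, 920, 0]) cylinder(h = 662, r = 28);
translate([230, 392, 706]) {
  cube([381, 211, 9]);
  translate([0, 0, 9]) cube([381, 9, 54]);
  translate([0, 202, 9]) cube([381, 9, 54]);
  translate([0, 9, 9]) cube([9, 193, 54]);
  translate([372, 9, 9]) cube([9, 193, 54]);
}
translate([234, 397, 769]) {
  cube([373, 201, 14]);
  translate([0, 0, 14]) cube([373, 14, 374]);
  translate([0, 187, 14]) cube([373, 14, 374]);
  translate([0, 14, 14]) cube([14, 173, 374]);
  translate([359, 14, 14]) cube([14, 173, 374]);
}
translate([239, 402, 1157]) {
  cube([363, 191, 24]);
  translate([0, 0, 24]) cube([363, 24, 106]);
  translate([0, 167, 24]) cube([363, 24, 106]);
  translate([0, 24, 24]) cube([24, 143, 106]);
  translate([339, 24, 24]) cube([24, 143, 106]);
}
translate([252, 415, 1287]) {
  cube([337, 165, 18]);
  translate([0, 0, 18]) cube([337, 18, 231]);
  translate([0, 147, 18]) cube([337, 18, 231]);
  translate([0, 18, 18]) cube([18, 129, 231]);
  translate([319, 18, 18]) cube([18, 129, 231]);
}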